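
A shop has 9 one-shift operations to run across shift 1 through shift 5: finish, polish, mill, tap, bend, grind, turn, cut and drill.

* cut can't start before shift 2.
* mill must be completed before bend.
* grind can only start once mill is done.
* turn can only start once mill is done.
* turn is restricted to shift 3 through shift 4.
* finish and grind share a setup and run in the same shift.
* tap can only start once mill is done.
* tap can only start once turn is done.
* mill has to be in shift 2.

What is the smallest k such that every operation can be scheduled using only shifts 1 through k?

The precedence chain requires at least 3 distinct shifts.
Propagating the time windows through the other constraints, tap can't land before shift 4, so the schedule must run through at least shift 4.
4 works (last occupied shift: shift 4): for example cut -> shift 2, polish -> shift 1, bend -> shift 3, mill -> shift 2, tap -> shift 4, drill -> shift 1, finish -> shift 3, grind -> shift 3, turn -> shift 3.

4 shifts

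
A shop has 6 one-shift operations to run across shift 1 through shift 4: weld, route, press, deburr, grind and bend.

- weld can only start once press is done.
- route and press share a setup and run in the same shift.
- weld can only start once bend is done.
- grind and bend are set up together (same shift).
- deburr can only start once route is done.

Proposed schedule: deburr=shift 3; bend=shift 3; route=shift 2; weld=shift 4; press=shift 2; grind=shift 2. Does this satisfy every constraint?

route and press share a setup and run in the same shift — holds.
weld can only start once press is done — holds.
deburr can only start once route is done — holds.
grind and bend are set up together (same shift) — violated.
weld can only start once bend is done — holds.

No — it violates: grind and bend are set up together (same shift)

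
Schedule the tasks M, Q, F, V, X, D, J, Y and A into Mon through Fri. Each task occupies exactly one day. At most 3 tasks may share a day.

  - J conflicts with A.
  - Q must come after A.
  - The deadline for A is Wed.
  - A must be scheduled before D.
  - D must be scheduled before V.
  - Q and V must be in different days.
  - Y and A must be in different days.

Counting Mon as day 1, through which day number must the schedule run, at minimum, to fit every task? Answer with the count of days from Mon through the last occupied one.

The precedence chain requires at least 3 distinct days.
With at most 3 per day and 9 tasks, at least 3 days are needed.
3 works (last occupied day: Wed): for example Q=Tue, A=Mon, D=Tue, F=Mon, V=Wed, J=Wed, M=Mon, Y=Wed, X=Tue.

3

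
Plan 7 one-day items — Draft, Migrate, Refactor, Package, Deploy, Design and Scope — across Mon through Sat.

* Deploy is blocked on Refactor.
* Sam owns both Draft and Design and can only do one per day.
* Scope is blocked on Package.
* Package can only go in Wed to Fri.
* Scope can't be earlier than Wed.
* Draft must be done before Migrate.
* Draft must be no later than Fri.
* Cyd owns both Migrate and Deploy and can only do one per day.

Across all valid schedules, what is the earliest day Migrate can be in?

Tue

Precedence pushes Migrate to at least Tue.
Migrate at Tue is achievable: Package=Wed; Migrate=Tue; Refactor=Mon; Scope=Thu; Deploy=Wed; Design=Tue; Draft=Mon.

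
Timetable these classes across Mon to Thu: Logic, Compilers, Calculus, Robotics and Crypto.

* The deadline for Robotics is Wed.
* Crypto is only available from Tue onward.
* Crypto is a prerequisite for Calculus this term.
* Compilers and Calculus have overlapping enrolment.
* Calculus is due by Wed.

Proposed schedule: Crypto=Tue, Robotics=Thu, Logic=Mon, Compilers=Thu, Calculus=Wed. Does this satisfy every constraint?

Calculus is due by Wed — holds.
Crypto is a prerequisite for Calculus this term — holds.
Crypto is only available from Tue onward — holds.
Compilers and Calculus have overlapping enrolment — holds.
The deadline for Robotics is Wed — violated.

No. The deadline for Robotics is Wed is not satisfied.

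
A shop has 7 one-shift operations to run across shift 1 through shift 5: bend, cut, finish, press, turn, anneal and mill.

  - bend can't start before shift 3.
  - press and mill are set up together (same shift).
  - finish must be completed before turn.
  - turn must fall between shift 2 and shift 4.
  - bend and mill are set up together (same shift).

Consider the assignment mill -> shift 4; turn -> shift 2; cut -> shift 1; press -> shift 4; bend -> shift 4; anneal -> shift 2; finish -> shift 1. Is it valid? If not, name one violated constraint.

Valid

turn must fall between shift 2 and shift 4 — holds.
bend can't start before shift 3 — holds.
finish must be completed before turn — holds.
press and mill are set up together (same shift) — holds.
bend and mill are set up together (same shift) — holds.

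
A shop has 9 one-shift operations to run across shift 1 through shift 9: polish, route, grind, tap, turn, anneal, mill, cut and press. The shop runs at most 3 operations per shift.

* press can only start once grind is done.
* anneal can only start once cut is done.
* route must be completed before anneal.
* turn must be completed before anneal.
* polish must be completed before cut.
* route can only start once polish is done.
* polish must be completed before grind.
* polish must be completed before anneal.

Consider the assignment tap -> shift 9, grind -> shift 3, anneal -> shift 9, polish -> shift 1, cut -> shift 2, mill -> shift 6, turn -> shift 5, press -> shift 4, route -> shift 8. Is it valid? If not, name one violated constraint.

Yes

turn must be completed before anneal — holds.
press can only start once grind is done — holds.
polish must be completed before grind — holds.
polish must be completed before anneal — holds.
route can only start once polish is done — holds.
polish must be completed before cut — holds.
anneal can only start once cut is done — holds.
The shop runs at most 3 operations per shift — holds.
route must be completed before anneal — holds.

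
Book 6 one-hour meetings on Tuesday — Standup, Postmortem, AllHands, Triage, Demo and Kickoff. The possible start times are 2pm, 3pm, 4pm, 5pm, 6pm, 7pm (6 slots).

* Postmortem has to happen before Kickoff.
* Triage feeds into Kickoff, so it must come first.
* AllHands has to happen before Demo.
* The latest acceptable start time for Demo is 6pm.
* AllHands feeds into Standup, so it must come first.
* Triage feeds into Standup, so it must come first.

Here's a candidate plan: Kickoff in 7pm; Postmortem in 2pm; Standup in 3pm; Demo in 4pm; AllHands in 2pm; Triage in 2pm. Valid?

Postmortem has to happen before Kickoff — holds.
AllHands has to happen before Demo — holds.
The latest acceptable start time for Demo is 6pm — holds.
Triage feeds into Standup, so it must come first — holds.
Triage feeds into Kickoff, so it must come first — holds.
AllHands feeds into Standup, so it must come first — holds.

Yes, all constraints hold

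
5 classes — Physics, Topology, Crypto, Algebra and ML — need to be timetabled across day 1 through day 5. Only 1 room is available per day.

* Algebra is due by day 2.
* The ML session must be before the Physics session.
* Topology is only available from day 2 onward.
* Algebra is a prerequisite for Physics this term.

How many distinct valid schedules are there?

Splitting on Physics: it can be day 3 (4), day 4 (7), day 5 (10). Listing each branch's schedules as (Topology, Crypto, Algebra, ML) by day number:
Physics=day 3: (4,5,1,2) (4,5,2,1) (5,4,1,2) (5,4,2,1) — 4.
Physics=day 4: (2,5,1,3) (3,5,1,2) (3,5,2,1) (5,1,2,3) (5,2,1,3) (5,3,1,2) (5,3,2,1) — 7.
Physics=day 5: (2,3,1,4) (2,4,1,3) (3,1,2,4) (3,2,1,4) (3,4,1,2) (3,4,2,1) (4,1,2,3) (4,2,1,3) (4,3,1,2) (4,3,2,1) — 10.
Summing: 4 + 7 + 10 = 21.

21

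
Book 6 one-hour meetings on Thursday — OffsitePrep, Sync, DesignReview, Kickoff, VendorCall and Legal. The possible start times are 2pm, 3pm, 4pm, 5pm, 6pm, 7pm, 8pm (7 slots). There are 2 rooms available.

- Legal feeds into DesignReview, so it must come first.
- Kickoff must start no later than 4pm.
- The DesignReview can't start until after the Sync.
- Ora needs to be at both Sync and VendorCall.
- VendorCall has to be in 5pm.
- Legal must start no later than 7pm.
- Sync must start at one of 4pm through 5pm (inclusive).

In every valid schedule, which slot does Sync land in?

Sync's window is 4pm–5pm.
VendorCall is fixed at 5pm, and Sync can't share a slot with VendorCall.
So Sync must be 4pm.

4pm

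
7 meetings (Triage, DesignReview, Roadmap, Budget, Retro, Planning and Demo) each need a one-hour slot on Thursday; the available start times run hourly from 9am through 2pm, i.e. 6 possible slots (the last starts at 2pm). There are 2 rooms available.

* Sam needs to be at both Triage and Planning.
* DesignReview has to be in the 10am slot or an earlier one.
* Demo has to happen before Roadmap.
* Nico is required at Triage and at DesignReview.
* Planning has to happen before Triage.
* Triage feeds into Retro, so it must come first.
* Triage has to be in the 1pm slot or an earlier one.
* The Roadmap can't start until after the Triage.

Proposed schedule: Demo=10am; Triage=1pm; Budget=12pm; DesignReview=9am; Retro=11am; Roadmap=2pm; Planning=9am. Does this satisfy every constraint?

Invalid. Triage feeds into Retro, so it must come first.

There are 2 rooms available — holds.
Demo has to happen before Roadmap — holds.
Triage has to be in the 1pm slot or an earlier one — holds.
The Roadmap can't start until after the Triage — holds.
Planning has to happen before Triage — holds.
Nico is required at Triage and at DesignReview — holds.
Sam needs to be at both Triage and Planning — holds.
DesignReview has to be in the 10am slot or an earlier one — holds.
Triage feeds into Retro, so it must come first — violated.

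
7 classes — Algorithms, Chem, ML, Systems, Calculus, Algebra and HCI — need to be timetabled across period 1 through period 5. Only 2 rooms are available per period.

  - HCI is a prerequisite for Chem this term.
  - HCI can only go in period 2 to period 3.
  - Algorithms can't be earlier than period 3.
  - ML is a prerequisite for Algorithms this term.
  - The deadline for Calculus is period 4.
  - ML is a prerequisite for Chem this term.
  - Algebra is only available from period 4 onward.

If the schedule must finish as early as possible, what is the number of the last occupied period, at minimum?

The precedence chain requires at least 2 distinct periods.
With at most 2 per period and 7 classes, at least 4 periods are needed.
Algebra can't be placed before period 4, so the schedule must run through at least period 4.
4 works (last occupied period: period 4): for example HCI=period 2; Algebra=period 4; Systems=period 1; Chem=period 3; Algorithms=period 3; Calculus=period 2; ML=period 1.

period 4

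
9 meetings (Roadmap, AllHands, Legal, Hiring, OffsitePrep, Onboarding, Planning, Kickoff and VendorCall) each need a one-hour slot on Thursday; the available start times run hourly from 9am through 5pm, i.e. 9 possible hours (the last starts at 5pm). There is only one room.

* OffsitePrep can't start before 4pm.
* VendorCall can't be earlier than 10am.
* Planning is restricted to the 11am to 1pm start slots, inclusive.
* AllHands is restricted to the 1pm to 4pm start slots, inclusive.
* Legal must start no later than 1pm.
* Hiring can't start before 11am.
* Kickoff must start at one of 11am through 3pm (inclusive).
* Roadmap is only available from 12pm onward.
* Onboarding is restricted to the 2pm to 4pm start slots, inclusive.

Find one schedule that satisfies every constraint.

Roadmap -> 3pm; Legal -> 9am; Planning -> 11am; OffsitePrep -> 4pm; Kickoff -> 12pm; VendorCall -> 10am; Onboarding -> 2pm; Hiring -> 5pm; AllHands -> 1pm

Checking: AllHands=1pm in [1pm,4pm]; OffsitePrep=4pm in [4pm,5pm]; VendorCall=10am in [10am,5pm]; Legal=9am in [9am,1pm]; Kickoff=12pm in [11am,3pm]; Planning=11am in [11am,1pm]; Hiring=5pm in [11am,5pm]; Onboarding=2pm in [2pm,4pm]; Roadmap=3pm in [12pm,5pm]; max 1 per hour (cap 1).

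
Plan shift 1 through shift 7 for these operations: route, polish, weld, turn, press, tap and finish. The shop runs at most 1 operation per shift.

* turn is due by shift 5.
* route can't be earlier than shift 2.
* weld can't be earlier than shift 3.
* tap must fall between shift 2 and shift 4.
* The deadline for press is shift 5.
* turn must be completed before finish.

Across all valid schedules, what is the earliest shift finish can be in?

Precedence pushes finish to at least shift 2.
finish at shift 2 is achievable: weld in shift 4, press in shift 5, tap in shift 3, polish in shift 7, route in shift 6, turn in shift 1, finish in shift 2.

shift 2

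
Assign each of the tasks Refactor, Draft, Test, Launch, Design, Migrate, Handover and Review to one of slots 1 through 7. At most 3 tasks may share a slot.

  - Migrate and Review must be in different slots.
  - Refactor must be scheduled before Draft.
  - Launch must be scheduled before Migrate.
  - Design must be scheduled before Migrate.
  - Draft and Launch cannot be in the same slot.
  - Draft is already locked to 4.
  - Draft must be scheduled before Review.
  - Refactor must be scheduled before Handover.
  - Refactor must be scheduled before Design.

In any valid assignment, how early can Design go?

Precedence pushes Design to at least 2; downstream work caps Design at 6.
Design at 2 is achievable: Review=5, Migrate=3, Launch=1, Refactor=1, Test=1, Draft=4, Handover=2, Design=2.

2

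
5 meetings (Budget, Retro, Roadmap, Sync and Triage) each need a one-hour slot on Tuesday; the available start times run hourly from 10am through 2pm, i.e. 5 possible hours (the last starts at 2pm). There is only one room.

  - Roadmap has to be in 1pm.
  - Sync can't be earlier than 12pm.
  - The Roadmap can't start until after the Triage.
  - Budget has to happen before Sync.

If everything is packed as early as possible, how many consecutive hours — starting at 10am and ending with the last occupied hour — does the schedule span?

5 hours

The precedence chain requires at least 2 distinct hours.
With at most 1 per hour and 5 meetings, at least 5 hours are needed.
Roadmap can't be placed before 1pm — that is hour 4 counting from 10am — so the schedule must run through at least 4 hours.
5 works (last occupied hour: 2pm): for example Triage in 11am; Sync in 12pm; Retro in 2pm; Budget in 10am; Roadmap in 1pm.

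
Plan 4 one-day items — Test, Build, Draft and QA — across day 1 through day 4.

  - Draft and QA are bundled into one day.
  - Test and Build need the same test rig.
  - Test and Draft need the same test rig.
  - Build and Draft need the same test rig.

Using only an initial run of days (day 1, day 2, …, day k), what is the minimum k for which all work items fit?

Check 2 days directly (anything shorter is at least as hard).
Could 2 days be enough, i.e. nothing placed later than day 2? No: Test, Build and Draft must all be in different days (Test/Build can't share; Test/Draft can't share; Build/Draft can't share), but only 2 days are available: 3 work items can't fit in 2 distinct days.
So 2 days is not enough.
3 works (last occupied day: day 3): for example QA -> day 3; Test -> day 1; Draft -> day 3; Build -> day 2.

3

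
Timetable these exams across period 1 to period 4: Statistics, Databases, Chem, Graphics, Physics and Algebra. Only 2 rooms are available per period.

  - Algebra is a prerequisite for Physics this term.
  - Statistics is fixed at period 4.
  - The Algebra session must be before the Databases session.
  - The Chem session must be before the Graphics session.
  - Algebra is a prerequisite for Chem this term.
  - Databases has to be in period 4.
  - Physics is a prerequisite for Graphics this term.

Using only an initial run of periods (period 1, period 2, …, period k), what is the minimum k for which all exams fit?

The precedence chain requires at least 3 distinct periods.
With at most 2 per period and 6 exams, at least 3 periods are needed.
Statistics can't be placed before period 4, so the schedule must run through at least period 4.
4 works (last occupied period: period 4): for example Physics in period 2, Statistics in period 4, Algebra in period 1, Databases in period 4, Graphics in period 3, Chem in period 2.

4 periods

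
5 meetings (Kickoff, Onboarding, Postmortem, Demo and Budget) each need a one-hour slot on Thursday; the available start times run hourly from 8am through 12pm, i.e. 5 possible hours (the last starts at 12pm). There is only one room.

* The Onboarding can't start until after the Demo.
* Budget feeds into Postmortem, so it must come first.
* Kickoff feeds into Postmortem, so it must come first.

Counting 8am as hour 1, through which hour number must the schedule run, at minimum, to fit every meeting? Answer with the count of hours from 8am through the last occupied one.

The precedence chain requires at least 2 distinct hours.
With at most 1 per hour and 5 meetings, at least 5 hours are needed.
5 works (last occupied hour: 12pm): for example Budget -> 9am; Onboarding -> 12pm; Kickoff -> 8am; Postmortem -> 10am; Demo -> 11am.

5 hours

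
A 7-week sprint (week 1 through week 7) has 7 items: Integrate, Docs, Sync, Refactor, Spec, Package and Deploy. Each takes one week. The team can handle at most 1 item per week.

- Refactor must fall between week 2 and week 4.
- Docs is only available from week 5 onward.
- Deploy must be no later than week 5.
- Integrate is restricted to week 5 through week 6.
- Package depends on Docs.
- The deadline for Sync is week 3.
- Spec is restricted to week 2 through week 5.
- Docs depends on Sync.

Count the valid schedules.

Splitting on Integrate: it can be week 5 (10), week 6 (10). Listing each branch's schedules as (Docs, Sync, Refactor, Spec, Package, Deploy) by week number:
Integrate=week 5: (6,1,2,3,7,4) (6,1,2,4,7,3) (6,1,3,2,7,4) (6,1,3,4,7,2) (6,1,4,2,7,3) (6,1,4,3,7,2) (6,2,3,4,7,1) (6,2,4,3,7,1) (6,3,2,4,7,1) (6,3,4,2,7,1) — 10.
Integrate=week 6: (5,1,2,3,7,4) (5,1,2,4,7,3) (5,1,3,2,7,4) (5,1,3,4,7,2) (5,1,4,2,7,3) (5,1,4,3,7,2) (5,2,3,4,7,1) (5,2,4,3,7,1) (5,3,2,4,7,1) (5,3,4,2,7,1) — 10.
Summing: 10 + 10 = 20.

20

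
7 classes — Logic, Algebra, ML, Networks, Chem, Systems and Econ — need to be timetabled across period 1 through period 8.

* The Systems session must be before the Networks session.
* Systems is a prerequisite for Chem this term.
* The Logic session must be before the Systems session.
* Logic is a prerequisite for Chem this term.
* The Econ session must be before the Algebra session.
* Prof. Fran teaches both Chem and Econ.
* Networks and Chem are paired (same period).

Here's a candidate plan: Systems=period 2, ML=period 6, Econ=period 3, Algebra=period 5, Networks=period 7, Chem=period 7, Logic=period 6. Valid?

The Logic session must be before the Systems session — violated.
The Econ session must be before the Algebra session — holds.
Systems is a prerequisite for Chem this term — holds.
Prof. Fran teaches both Chem and Econ — holds.
Networks and Chem are paired (same period) — holds.
The Systems session must be before the Networks session — holds.
Logic is a prerequisite for Chem this term — holds.

No — it violates: The Logic session must be before the Systems session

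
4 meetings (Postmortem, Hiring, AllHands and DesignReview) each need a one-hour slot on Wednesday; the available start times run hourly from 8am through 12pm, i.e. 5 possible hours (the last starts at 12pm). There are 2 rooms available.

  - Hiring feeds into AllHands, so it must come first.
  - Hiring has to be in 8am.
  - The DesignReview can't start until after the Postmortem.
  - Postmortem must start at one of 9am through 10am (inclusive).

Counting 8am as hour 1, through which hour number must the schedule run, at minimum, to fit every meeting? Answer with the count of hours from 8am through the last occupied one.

3 hours

The precedence chain requires at least 2 distinct hours.
With at most 2 per hour and 4 meetings, at least 2 hours are needed.
Propagating the time windows through the other constraints, DesignReview can't land before 10am — that is hour 3 counting from 8am — so the schedule must run through at least 3 hours.
3 works (last occupied hour: 10am): for example Hiring in 8am, AllHands in 9am, Postmortem in 9am, DesignReview in 10am.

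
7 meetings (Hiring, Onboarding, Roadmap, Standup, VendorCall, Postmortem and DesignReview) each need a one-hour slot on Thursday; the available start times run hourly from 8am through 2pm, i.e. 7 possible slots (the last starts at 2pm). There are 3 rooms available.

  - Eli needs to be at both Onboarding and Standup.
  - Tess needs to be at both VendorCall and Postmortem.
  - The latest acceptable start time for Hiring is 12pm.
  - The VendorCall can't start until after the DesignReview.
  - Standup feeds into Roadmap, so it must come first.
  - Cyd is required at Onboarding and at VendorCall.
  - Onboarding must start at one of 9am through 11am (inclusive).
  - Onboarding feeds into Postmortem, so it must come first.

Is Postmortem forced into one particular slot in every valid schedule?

No

Postmortem can be 10am (e.g. Hiring=8am; DesignReview=8am; VendorCall=11am; Roadmap=9am; Standup=8am; Onboarding=9am; Postmortem=10am) or 11am (e.g. Roadmap -> 9am, DesignReview -> 8am, Standup -> 8am, Hiring -> 8am, Postmortem -> 11am, VendorCall -> 10am, Onboarding -> 9am).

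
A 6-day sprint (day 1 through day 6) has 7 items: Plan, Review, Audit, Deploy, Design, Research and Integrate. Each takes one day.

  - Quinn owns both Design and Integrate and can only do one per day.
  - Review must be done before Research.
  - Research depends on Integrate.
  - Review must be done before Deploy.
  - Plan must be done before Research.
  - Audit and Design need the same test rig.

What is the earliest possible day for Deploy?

day 2

Precedence pushes Deploy to at least day 2.
Deploy at day 2 is achievable: Plan -> day 1; Review -> day 1; Design -> day 2; Audit -> day 1; Integrate -> day 1; Research -> day 2; Deploy -> day 2.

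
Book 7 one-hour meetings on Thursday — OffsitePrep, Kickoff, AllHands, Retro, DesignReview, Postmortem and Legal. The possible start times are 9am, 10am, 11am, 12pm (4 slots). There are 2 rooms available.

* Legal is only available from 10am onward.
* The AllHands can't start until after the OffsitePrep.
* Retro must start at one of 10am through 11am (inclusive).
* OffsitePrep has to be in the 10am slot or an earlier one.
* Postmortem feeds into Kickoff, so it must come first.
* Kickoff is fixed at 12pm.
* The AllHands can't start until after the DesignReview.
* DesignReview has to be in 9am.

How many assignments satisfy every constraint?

30

Splitting on OffsitePrep: it can be 9am (18), 10am (12). Listing each branch's schedules as (Kickoff, AllHands, Retro, DesignReview, Postmortem, Legal):
OffsitePrep=9am: (12pm,10am,10am,9am,11am,11am) (12pm,10am,10am,9am,11am,12pm) (12pm,10am,11am,9am,10am,11am) (12pm,10am,11am,9am,10am,12pm) (12pm,10am,11am,9am,11am,10am) (12pm,10am,11am,9am,11am,12pm) (12pm,11am,10am,9am,10am,11am) (12pm,11am,10am,9am,10am,12pm) (12pm,11am,10am,9am,11am,10am) (12pm,11am,10am,9am,11am,12pm) (12pm,11am,11am,9am,10am,10am) (12pm,11am,11am,9am,10am,12pm) (12pm,12pm,10am,9am,10am,11am) (12pm,12pm,10am,9am,11am,10am) (12pm,12pm,10am,9am,11am,11am) (12pm,12pm,11am,9am,10am,10am) (12pm,12pm,11am,9am,10am,11am) (12pm,12pm,11am,9am,11am,10am) — 18.
OffsitePrep=10am: (12pm,11am,10am,9am,9am,11am) (12pm,11am,10am,9am,9am,12pm) (12pm,11am,10am,9am,11am,12pm) (12pm,11am,11am,9am,9am,10am) (12pm,11am,11am,9am,9am,12pm) (12pm,11am,11am,9am,10am,12pm) (12pm,12pm,10am,9am,9am,11am) (12pm,12pm,10am,9am,11am,11am) (12pm,12pm,11am,9am,9am,10am) (12pm,12pm,11am,9am,9am,11am) (12pm,12pm,11am,9am,10am,11am) (12pm,12pm,11am,9am,11am,10am) — 12.
Summing: 18 + 12 = 30.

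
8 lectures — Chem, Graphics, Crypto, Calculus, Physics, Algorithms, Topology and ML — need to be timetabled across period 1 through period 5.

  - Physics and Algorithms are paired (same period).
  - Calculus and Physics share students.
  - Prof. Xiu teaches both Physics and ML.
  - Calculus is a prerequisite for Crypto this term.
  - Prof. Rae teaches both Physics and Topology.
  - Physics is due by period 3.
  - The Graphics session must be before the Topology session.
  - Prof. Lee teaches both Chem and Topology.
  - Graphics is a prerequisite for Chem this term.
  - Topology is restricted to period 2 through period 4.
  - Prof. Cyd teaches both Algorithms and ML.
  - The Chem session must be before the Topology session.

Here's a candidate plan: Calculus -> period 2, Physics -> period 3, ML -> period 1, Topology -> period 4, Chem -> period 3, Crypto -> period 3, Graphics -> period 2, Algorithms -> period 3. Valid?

Yes

Physics and Algorithms are paired (same period) — holds.
Prof. Lee teaches both Chem and Topology — holds.
Prof. Cyd teaches both Algorithms and ML — holds.
Graphics is a prerequisite for Chem this term — holds.
Prof. Xiu teaches both Physics and ML — holds.
Calculus is a prerequisite for Crypto this term — holds.
The Graphics session must be before the Topology session — holds.
Topology is restricted to period 2 through period 4 — holds.
The Chem session must be before the Topology session — holds.
Physics is due by period 3 — holds.
Calculus and Physics share students — holds.
Prof. Rae teaches both Physics and Topology — holds.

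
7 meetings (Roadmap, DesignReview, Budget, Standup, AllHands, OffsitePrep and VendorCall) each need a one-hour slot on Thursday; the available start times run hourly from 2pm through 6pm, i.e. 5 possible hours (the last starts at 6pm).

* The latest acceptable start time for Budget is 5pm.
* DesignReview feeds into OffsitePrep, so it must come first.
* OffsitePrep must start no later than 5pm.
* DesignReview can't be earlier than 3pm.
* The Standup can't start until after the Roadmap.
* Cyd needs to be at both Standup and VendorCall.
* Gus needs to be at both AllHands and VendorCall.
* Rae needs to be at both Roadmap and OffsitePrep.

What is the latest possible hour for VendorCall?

VendorCall at 6pm is achievable: AllHands -> 2pm; DesignReview -> 3pm; OffsitePrep -> 4pm; Standup -> 3pm; VendorCall -> 6pm; Roadmap -> 2pm; Budget -> 2pm.

6pm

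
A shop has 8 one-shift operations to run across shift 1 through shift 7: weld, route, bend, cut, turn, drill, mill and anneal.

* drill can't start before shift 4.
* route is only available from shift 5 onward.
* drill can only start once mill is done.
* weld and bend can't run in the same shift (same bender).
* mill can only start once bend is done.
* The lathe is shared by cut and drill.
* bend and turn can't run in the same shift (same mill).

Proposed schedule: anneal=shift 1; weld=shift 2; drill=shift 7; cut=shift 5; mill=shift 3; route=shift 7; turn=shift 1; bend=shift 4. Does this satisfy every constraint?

mill can only start once bend is done — violated.
bend and turn can't run in the same shift (same mill) — holds.
route is only available from shift 5 onward — holds.
drill can't start before shift 4 — holds.
drill can only start once mill is done — holds.
The lathe is shared by cut and drill — holds.
weld and bend can't run in the same shift (same bender) — holds.

No — it violates: mill can only start once bend is done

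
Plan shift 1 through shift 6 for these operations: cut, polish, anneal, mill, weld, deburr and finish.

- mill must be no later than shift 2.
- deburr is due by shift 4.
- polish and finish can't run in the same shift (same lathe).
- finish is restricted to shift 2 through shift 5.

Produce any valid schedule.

deburr=shift 1, finish=shift 2, anneal=shift 1, weld=shift 1, mill=shift 1, cut=shift 1, polish=shift 1

Checking: polish(shift 1) != finish(shift 2); deburr=shift 1 in [shift 1,shift 4]; finish=shift 2 in [shift 2,shift 5]; mill=shift 1 in [shift 1,shift 2].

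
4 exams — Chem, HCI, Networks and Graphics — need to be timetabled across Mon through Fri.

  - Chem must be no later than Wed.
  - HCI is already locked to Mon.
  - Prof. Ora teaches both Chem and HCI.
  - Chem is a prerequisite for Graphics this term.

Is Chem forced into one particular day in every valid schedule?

No

Chem can be Tue (e.g. Networks in Mon; Chem in Tue; HCI in Mon; Graphics in Wed) or Wed (e.g. Graphics=Thu; Chem=Wed; HCI=Mon; Networks=Mon).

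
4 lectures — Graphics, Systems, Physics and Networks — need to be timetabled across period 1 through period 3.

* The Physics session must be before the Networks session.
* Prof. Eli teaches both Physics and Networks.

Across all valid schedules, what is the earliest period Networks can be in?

period 2

Precedence pushes Networks to at least period 2.
Networks at period 2 is achievable: Systems=period 1; Physics=period 1; Networks=period 2; Graphics=period 1.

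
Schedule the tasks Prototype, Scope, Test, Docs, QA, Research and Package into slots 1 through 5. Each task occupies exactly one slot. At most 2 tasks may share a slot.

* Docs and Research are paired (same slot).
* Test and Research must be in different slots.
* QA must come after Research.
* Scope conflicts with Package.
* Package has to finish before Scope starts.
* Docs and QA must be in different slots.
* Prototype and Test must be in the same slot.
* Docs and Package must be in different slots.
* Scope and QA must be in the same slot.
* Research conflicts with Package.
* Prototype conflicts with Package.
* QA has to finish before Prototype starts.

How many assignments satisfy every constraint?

Splitting on Prototype: it can be 4 (2), 5 (8). Listing each branch's schedules as (Scope, Test, Docs, QA, Research, Package):
Prototype=4: (3,4,1,3,1,2) (3,4,2,3,2,1) — 2.
Prototype=5: (3,5,1,3,1,2) (3,5,2,3,2,1) (4,5,1,4,1,2) (4,5,1,4,1,3) (4,5,2,4,2,1) (4,5,2,4,2,3) (4,5,3,4,3,1) (4,5,3,4,3,2) — 8.
Summing: 2 + 8 = 10.

10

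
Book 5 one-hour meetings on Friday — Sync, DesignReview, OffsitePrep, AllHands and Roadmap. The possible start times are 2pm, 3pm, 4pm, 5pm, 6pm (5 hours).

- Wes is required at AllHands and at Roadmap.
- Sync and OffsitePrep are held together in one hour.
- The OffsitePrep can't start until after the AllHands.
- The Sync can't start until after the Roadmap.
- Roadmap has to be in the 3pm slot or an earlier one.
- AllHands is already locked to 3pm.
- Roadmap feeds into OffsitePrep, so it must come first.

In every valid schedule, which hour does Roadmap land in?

Roadmap's window is 2pm–3pm.
AllHands is fixed at 3pm, and Roadmap can't share a hour with AllHands.
So Roadmap must be 2pm.

2pm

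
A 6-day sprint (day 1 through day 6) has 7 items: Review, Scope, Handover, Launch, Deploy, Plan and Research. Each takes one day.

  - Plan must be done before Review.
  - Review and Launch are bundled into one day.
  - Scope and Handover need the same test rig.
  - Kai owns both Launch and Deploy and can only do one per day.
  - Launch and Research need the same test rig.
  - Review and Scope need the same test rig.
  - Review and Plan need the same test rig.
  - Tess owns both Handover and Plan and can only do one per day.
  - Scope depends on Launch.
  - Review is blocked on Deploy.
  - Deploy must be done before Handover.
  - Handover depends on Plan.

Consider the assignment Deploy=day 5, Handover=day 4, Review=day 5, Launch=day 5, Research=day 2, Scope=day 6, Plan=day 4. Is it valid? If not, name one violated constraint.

Invalid. Deploy must be done before Handover.

Scope and Handover need the same test rig — holds.
Launch and Research need the same test rig — holds.
Review and Launch are bundled into one day — holds.
Handover depends on Plan — violated.
Review is blocked on Deploy — violated.
Tess owns both Handover and Plan and can only do one per day — violated.
Review and Plan need the same test rig — holds.
Kai owns both Launch and Deploy and can only do one per day — violated.
Plan must be done before Review — holds.
Scope depends on Launch — holds.
Deploy must be done before Handover — violated.
Review and Scope need the same test rig — holds.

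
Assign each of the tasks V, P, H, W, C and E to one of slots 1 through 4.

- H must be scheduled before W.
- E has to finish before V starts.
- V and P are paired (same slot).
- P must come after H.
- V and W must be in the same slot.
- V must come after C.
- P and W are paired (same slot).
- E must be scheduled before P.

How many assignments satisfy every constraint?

Splitting on V: it can be 2 (1), 3 (8), 4 (27). Listing each branch's schedules as (P, H, W, C, E):
V=2: (2,1,2,1,1) — 1.
V=3: (3,1,3,1,1) (3,1,3,1,2) (3,1,3,2,1) (3,1,3,2,2) (3,2,3,1,1) (3,2,3,1,2) (3,2,3,2,1) (3,2,3,2,2) — 8.
V=4: (4,1,4,1,1) (4,1,4,1,2) (4,1,4,1,3) (4,1,4,2,1) (4,1,4,2,2) (4,1,4,2,3) (4,1,4,3,1) (4,1,4,3,2) (4,1,4,3,3) (4,2,4,1,1) (4,2,4,1,2) (4,2,4,1,3) (4,2,4,2,1) (4,2,4,2,2) (4,2,4,2,3) (4,2,4,3,1) (4,2,4,3,2) (4,2,4,3,3) (4,3,4,1,1) (4,3,4,1,2) (4,3,4,1,3) (4,3,4,2,1) (4,3,4,2,2) (4,3,4,2,3) (4,3,4,3,1) (4,3,4,3,2) (4,3,4,3,3) — 27.
Summing: 1 + 8 + 27 = 36.

36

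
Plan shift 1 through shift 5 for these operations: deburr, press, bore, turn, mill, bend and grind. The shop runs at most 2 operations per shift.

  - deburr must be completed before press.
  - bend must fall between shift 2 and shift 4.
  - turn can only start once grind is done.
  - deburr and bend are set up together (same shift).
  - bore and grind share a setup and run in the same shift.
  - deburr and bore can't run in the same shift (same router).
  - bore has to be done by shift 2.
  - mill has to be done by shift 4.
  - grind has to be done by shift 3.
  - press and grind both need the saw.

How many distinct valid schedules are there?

Splitting on deburr: it can be shift 2 (16), shift 3 (18), shift 4 (10). Listing each branch's schedules as (press, bore, turn, mill, bend, grind) by shift number:
deburr=shift 2: (3,1,3,4,2,1) (3,1,4,3,2,1) (3,1,4,4,2,1) (3,1,5,3,2,1) (3,1,5,4,2,1) (4,1,3,3,2,1) (4,1,3,4,2,1) (4,1,4,3,2,1) (4,1,5,3,2,1) (4,1,5,4,2,1) (5,1,3,3,2,1) (5,1,3,4,2,1) (5,1,4,3,2,1) (5,1,4,4,2,1) (5,1,5,3,2,1) (5,1,5,4,2,1) — 16.
deburr=shift 3: (4,1,2,2,3,1) (4,1,2,4,3,1) (4,1,4,2,3,1) (4,1,5,2,3,1) (4,1,5,4,3,1) (4,2,4,1,3,2) (4,2,5,1,3,2) (4,2,5,4,3,2) (5,1,2,2,3,1) (5,1,2,4,3,1) (5,1,4,2,3,1) (5,1,4,4,3,1) (5,1,5,2,3,1) (5,1,5,4,3,1) (5,2,4,1,3,2) (5,2,4,4,3,2) (5,2,5,1,3,2) (5,2,5,4,3,2) — 18.
deburr=shift 4: (5,1,2,2,4,1) (5,1,2,3,4,1) (5,1,3,2,4,1) (5,1,3,3,4,1) (5,1,5,2,4,1) (5,1,5,3,4,1) (5,2,3,1,4,2) (5,2,3,3,4,2) (5,2,5,1,4,2) (5,2,5,3,4,2) — 10.
Summing: 16 + 18 + 10 = 44.

44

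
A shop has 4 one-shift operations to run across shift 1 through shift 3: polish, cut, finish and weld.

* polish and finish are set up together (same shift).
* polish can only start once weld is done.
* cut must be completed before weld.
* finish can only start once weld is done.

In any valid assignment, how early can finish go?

shift 3

Precedence pushes finish to at least shift 3.
finish at shift 3 is achievable: weld -> shift 2; polish -> shift 3; cut -> shift 1; finish -> shift 3.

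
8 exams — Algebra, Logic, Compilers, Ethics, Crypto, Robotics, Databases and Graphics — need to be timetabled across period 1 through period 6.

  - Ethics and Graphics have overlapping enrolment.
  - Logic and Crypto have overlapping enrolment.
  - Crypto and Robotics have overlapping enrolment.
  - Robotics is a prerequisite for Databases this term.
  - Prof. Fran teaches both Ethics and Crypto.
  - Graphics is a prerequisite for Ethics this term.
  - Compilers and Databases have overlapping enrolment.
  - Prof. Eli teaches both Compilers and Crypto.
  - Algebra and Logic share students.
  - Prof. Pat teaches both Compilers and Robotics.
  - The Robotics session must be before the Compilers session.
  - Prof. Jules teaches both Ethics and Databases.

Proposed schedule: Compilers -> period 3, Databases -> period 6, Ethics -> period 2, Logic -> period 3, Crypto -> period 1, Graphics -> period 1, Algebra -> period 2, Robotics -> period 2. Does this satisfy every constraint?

Valid

Prof. Jules teaches both Ethics and Databases — holds.
Graphics is a prerequisite for Ethics this term — holds.
Ethics and Graphics have overlapping enrolment — holds.
Prof. Pat teaches both Compilers and Robotics — holds.
Robotics is a prerequisite for Databases this term — holds.
Crypto and Robotics have overlapping enrolment — holds.
Algebra and Logic share students — holds.
Compilers and Databases have overlapping enrolment — holds.
Prof. Eli teaches both Compilers and Crypto — holds.
The Robotics session must be before the Compilers session — holds.
Prof. Fran teaches both Ethics and Crypto — holds.
Logic and Crypto have overlapping enrolment — holds.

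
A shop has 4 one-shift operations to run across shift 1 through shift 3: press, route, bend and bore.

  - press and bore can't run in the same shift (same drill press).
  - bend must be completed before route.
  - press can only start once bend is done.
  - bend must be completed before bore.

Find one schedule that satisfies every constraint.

press in shift 2, route in shift 2, bore in shift 3, bend in shift 1

Checking: bend(shift 1) before bore(shift 3); bend(shift 1) before press(shift 2); bend(shift 1) before route(shift 2); press(shift 2) != bore(shift 3).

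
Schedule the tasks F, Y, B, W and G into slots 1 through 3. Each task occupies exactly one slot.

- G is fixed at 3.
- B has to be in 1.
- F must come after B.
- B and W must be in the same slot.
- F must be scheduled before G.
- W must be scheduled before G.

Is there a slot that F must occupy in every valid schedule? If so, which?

2

B is fixed at 1 and must come before F, so F is at least 2.
G is fixed at 3 and must come after F, so F is at most 2.
So F must be 2.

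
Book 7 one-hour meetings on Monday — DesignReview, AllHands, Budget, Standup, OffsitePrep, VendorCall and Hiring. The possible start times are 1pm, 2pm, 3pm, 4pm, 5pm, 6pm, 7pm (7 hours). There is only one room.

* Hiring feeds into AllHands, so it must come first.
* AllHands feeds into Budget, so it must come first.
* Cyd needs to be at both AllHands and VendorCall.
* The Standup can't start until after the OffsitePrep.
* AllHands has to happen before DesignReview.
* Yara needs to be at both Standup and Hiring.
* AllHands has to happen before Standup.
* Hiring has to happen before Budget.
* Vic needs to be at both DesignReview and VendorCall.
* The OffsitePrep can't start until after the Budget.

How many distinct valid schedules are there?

Splitting on DesignReview: it can be 3pm (4), 4pm (6), 5pm (6), 6pm (6), 7pm (6). Listing each branch's schedules as (AllHands, Budget, Standup, OffsitePrep, VendorCall, Hiring):
DesignReview=3pm: (2pm,4pm,6pm,5pm,7pm,1pm) (2pm,4pm,7pm,5pm,6pm,1pm) (2pm,4pm,7pm,6pm,5pm,1pm) (2pm,5pm,7pm,6pm,4pm,1pm) — 4.
DesignReview=4pm: (2pm,3pm,6pm,5pm,7pm,1pm) (2pm,3pm,7pm,5pm,6pm,1pm) (2pm,3pm,7pm,6pm,5pm,1pm) (2pm,5pm,7pm,6pm,3pm,1pm) (3pm,5pm,7pm,6pm,1pm,2pm) (3pm,5pm,7pm,6pm,2pm,1pm) — 6.
DesignReview=5pm: (2pm,3pm,6pm,4pm,7pm,1pm) (2pm,3pm,7pm,4pm,6pm,1pm) (2pm,3pm,7pm,6pm,4pm,1pm) (2pm,4pm,7pm,6pm,3pm,1pm) (3pm,4pm,7pm,6pm,1pm,2pm) (3pm,4pm,7pm,6pm,2pm,1pm) — 6.
DesignReview=6pm: (2pm,3pm,5pm,4pm,7pm,1pm) (2pm,3pm,7pm,4pm,5pm,1pm) (2pm,3pm,7pm,5pm,4pm,1pm) (2pm,4pm,7pm,5pm,3pm,1pm) (3pm,4pm,7pm,5pm,1pm,2pm) (3pm,4pm,7pm,5pm,2pm,1pm) — 6.
DesignReview=7pm: (2pm,3pm,5pm,4pm,6pm,1pm) (2pm,3pm,6pm,4pm,5pm,1pm) (2pm,3pm,6pm,5pm,4pm,1pm) (2pm,4pm,6pm,5pm,3pm,1pm) (3pm,4pm,6pm,5pm,1pm,2pm) (3pm,4pm,6pm,5pm,2pm,1pm) — 6.
Summing: 4 + 6 + 6 + 6 + 6 = 28.

28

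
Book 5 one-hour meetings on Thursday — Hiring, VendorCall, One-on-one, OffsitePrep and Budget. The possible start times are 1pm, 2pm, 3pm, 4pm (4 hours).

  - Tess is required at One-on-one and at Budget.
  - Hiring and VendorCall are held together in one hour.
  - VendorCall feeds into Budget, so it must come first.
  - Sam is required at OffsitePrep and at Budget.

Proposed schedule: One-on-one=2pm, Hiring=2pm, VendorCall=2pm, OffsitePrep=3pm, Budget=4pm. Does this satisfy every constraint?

Tess is required at One-on-one and at Budget — holds.
VendorCall feeds into Budget, so it must come first — holds.
Sam is required at OffsitePrep and at Budget — holds.
Hiring and VendorCall are held together in one hour — holds.

Yes, all constraints hold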